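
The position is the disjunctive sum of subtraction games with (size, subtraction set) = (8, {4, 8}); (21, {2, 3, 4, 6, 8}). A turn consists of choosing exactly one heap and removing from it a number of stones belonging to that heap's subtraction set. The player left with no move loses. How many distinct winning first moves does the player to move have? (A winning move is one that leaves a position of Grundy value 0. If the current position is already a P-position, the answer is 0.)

2

Heap A, S = {4, 8}:
G(0) = 0
G(1) = mex{} = 0
G(2) = mex{} = 0
G(3) = mex{} = 0
G(4) = mex{0} = 1
G(5) = mex{0} = 1
G(6) = mex{0} = 1
G(7) = mex{0} = 1
G(8) = mex{1,0} = 2
G_A(8) = 2.
Heap B, S = {2, 3, 4, 6, 8}:
G(0) = 0
G(1) = mex{} = 0
G(2) = mex{0} = 1
G(3) = mex{0,0} = 1
G(4) = mex{1,0,0} = 2
G(5) = mex{1,1,0} = 2
G(6) = mex{2,1,1,0} = 3
G(7) = mex{2,2,1,0} = 3
G(8) = mex{3,2,2,1,0} = 4
G(9) = mex{3,3,2,1,0} = 4
G(10) = mex{4,3,3,2,1} = 0
G(11) = mex{4,4,3,2,1} = 0
G(12) = mex{0,4,4,3,2} = 1
G(13) = mex{0,0,4,3,2} = 1
G(14) = mex{1,0,0,4,3} = 2
G(15) = mex{1,1,0,4,3} = 2
G(16) = mex{2,1,1,0,4} = 3
G(17) = mex{2,2,1,0,4} = 3
G(18) = mex{3,2,2,1,0} = 4
G(19) = mex{3,3,2,1,0} = 4
G(20) = mex{4,3,3,2,1} = 0
G(21) = mex{4,4,3,2,1} = 0
G_B(21) = 0.
Combined Grundy value = 2 ⊕ 0 = 2.
A winning move leaves total XOR = 0, i.e. changes one component's Grundy value g to g ⊕ X where X is the current total.
Heap A: need g' = 2⊕2 = 0. Options: 8−4→G=1, 8−8→G=0. Hits: 1.
Heap B: need g' = 0⊕2 = 2. Options: 21−2→G=4, 21−3→G=4, 21−4→G=3, 21−6→G=2, 21−8→G=1. Hits: 1.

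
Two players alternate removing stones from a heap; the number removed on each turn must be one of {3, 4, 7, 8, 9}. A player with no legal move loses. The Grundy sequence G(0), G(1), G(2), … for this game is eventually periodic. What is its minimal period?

12

G(0) = 0
G(1) = mex{} = 0
G(2) = mex{} = 0
G(3) = mex{0} = 1
G(4) = mex{0,0} = 1
G(5) = mex{0,0} = 1
G(6) = mex{1,0} = 2
G(7) = mex{1,1,0} = 2
G(8) = mex{1,1,0,0} = 2
G(9) = mex{2,1,0,0,0} = 3
G(10) = mex{2,2,1,0,0} = 3
G(11) = mex{2,2,1,1,0} = 3
G(12) = mex{3,2,1,1,1} = 0
G(13) = mex{3,3,2,1,1} = 0
G(14) = mex{3,3,2,2,1} = 0
G(15) = mex{0,3,2,2,2} = 1
G(16) = mex{0,0,3,2,2} = 1
G(17) = mex{0,0,3,3,2} = 1
G(18) = mex{1,0,3,3,3} = 2
G(19) = mex{1,1,0,3,3} = 2
G(20) = mex{1,1,0,0,3} = 2
G(21) = mex{2,1,0,0,0} = 3
G(22) = mex{2,2,1,0,0} = 3
G(23) = mex{2,2,1,1,0} = 3
G(24) = mex{3,2,1,1,1} = 0
G(25) = mex{3,3,2,1,1} = 0
G(n+12) = G(n) holds for n = 0,…,8 (a full window of length max(S) = 9), so the sequence is purely periodic with period 12.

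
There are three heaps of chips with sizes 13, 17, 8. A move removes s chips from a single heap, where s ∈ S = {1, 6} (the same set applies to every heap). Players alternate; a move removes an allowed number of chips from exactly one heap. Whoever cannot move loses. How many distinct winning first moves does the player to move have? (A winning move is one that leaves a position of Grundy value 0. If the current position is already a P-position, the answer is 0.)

1

All heaps use S = {1, 6}:
n :  0  1  2  3  4  5  6  7  8  9 10 11 12 13 14 15 16 17
G :  0  1  0  1  0  1  2  0  1  0  1  0  1  2  0  1  0  1
Heap A: G(13) = 2.
Heap B: G(17) = 1.
Heap C: G(8) = 1.
Combined Grundy value = 2 ⊕ 1 ⊕ 1 = 2.
A winning move leaves total XOR = 0, i.e. changes one component's Grundy value g to g ⊕ X where X is the current total.
Heap A: need g' = 2⊕2 = 0. Options: 13−1→G=1, 13−6→G=0. Hits: 1.
Heap B: need g' = 1⊕2 = 3. Options: 17−1→G=0, 17−6→G=0. Hits: 0.
Heap C: need g' = 1⊕2 = 3. Options: 8−1→G=0, 8−6→G=0. Hits: 0.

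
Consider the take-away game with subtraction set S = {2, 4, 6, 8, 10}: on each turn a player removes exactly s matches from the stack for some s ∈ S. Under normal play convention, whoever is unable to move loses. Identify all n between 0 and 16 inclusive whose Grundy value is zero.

G(0) = 0
G(1) = mex{} = 0
G(2) = mex{0} = 1
G(3) = mex{0} = 1
G(4) = mex{1,0} = 2
G(5) = mex{1,0} = 2
G(6) = mex{2,1,0} = 3
G(7) = mex{2,1,0} = 3
G(8) = mex{3,2,1,0} = 4
G(9) = mex{3,2,1,0} = 4
G(10) = mex{4,3,2,1,0} = 5
G(11) = mex{4,3,2,1,0} = 5
G(12) = mex{5,4,3,2,1} = 0
G(13) = mex{5,4,3,2,1} = 0
G(14) = mex{0,5,4,3,2} = 1
G(15) = mex{0,5,4,3,2} = 1
G(16) = mex{1,0,5,4,3} = 2
P-positions are exactly the n with G(n) = 0.

0, 1, 12, 13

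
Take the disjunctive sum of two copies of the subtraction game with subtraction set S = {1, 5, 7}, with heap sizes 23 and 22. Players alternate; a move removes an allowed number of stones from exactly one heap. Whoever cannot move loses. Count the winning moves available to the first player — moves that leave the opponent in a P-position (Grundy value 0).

All heaps use S = {1, 5, 7}:
n :  0  1  2  3  4  5  6  7  8  9 10 11 12 13 14 15 16 17 18 19 20 21 22 23
G :  0  1  0  1  0  1  0  1  0  1  0  1  0  1  0  1  0  1  0  1  0  1  0  1
Heap A: G(23) = 1.
Heap B: G(22) = 0.
Combined Grundy value = 1 ⊕ 0 = 1.
A winning move leaves total XOR = 0, i.e. changes one component's Grundy value g to g ⊕ X where X is the current total.
Heap A: need g' = 1⊕1 = 0. Options: 23−1→G=0, 23−5→G=0, 23−7→G=0. Hits: 3.
Heap B: need g' = 0⊕1 = 1. Options: 22−1→G=1, 22−5→G=1, 22−7→G=1. Hits: 3.

6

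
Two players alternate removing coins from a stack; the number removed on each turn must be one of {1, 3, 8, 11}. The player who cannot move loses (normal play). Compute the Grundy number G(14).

2

G(0) = 0
G(1) = mex{0} = 1
G(2) = mex{1} = 0
G(3) = mex{0,0} = 1
G(4) = mex{1,1} = 0
G(5) = mex{0,0} = 1
G(6) = mex{1,1} = 0
G(7) = mex{0,0} = 1
G(8) = mex{1,1,0} = 2
G(9) = mex{2,0,1} = 3
G(10) = mex{3,1,0} = 2
G(11) = mex{2,2,1,0} = 3
G(12) = mex{3,3,0,1} = 2
G(13) = mex{2,2,1,0} = 3
G(14) = mex{3,3,0,1} = 2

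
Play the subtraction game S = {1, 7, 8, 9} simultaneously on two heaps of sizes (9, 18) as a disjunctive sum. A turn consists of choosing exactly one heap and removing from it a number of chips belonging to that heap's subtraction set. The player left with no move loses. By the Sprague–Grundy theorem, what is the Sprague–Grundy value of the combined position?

All heaps use S = {1, 7, 8, 9}:
G(0) = 0
G(1) = mex{0} = 1
G(2) = mex{1} = 0
G(3) = mex{0} = 1
G(4) = mex{1} = 0
G(5) = mex{0} = 1
G(6) = mex{1} = 0
G(7) = mex{0,0} = 1
G(8) = mex{1,1,0} = 2
G(9) = mex{2,0,1,0} = 3
G(10) = mex{3,1,0,1} = 2
G(11) = mex{2,0,1,0} = 3
G(12) = mex{3,1,0,1} = 2
G(13) = mex{2,0,1,0} = 3
G(14) = mex{3,1,0,1} = 2
G(15) = mex{2,2,1,0} = 3
G(16) = mex{3,3,2,1} = 0
G(17) = mex{0,2,3,2} = 1
G(18) = mex{1,3,2,3} = 0
Heap A: G(9) = 3.
Heap B: G(18) = 0.
Combined Grundy value = 3 ⊕ 0 = 3.

3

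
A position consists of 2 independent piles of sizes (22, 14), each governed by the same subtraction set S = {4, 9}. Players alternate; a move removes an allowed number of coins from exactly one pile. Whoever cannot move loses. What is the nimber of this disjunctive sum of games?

All piles use S = {4, 9}:
n :  0  1  2  3  4  5  6  7  8  9 10 11 12 13 14 15 16 17 18 19 20 21 22
G :  0  0  0  0  1  1  1  1  0  2  2  2  1  0  0  0  0  1  1  1  1  0  2
Pile A: G(22) = 2.
Pile B: G(14) = 0.
Combined Grundy value = 2 ⊕ 0 = 2.

2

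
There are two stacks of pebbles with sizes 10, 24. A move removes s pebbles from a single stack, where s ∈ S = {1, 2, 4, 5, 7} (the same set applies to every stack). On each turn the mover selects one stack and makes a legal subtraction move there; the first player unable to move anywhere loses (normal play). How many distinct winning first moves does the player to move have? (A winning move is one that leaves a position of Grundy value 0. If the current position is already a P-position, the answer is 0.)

5

All stacks use S = {1, 2, 4, 5, 7}:
G(0) = 0
G(1) = mex{0} = 1
G(2) = mex{1,0} = 2
G(3) = mex{2,1} = 0
G(4) = mex{0,2,0} = 1
G(5) = mex{1,0,1,0} = 2
G(6) = mex{2,1,2,1} = 0
G(7) = mex{0,2,0,2,0} = 1
G(8) = mex{1,0,1,0,1} = 2
G(9) = mex{2,1,2,1,2} = 0
G(10) = mex{0,2,0,2,0} = 1
G(11) = mex{1,0,1,0,1} = 2
G(12) = mex{2,1,2,1,2} = 0
G(13) = mex{0,2,0,2,0} = 1
G(14) = mex{1,0,1,0,1} = 2
G(15) = mex{2,1,2,1,2} = 0
G(16) = mex{0,2,0,2,0} = 1
G(17) = mex{1,0,1,0,1} = 2
G(18) = mex{2,1,2,1,2} = 0
G(19) = mex{0,2,0,2,0} = 1
G(20) = mex{1,0,1,0,1} = 2
G(21) = mex{2,1,2,1,2} = 0
G(22) = mex{0,2,0,2,0} = 1
G(23) = mex{1,0,1,0,1} = 2
G(24) = mex{2,1,2,1,2} = 0
Stack A: G(10) = 1.
Stack B: G(24) = 0.
Combined Grundy value = 1 ⊕ 0 = 1.
A winning move leaves total XOR = 0, i.e. changes one component's Grundy value g to g ⊕ X where X is the current total.
Stack A: need g' = 1⊕1 = 0. Options: 10−1→G=0, 10−2→G=2, 10−4→G=0, 10−5→G=2, 10−7→G=0. Hits: 3.
Stack B: need g' = 0⊕1 = 1. Options: 24−1→G=2, 24−2→G=1, 24−4→G=2, 24−5→G=1, 24−7→G=2. Hits: 2.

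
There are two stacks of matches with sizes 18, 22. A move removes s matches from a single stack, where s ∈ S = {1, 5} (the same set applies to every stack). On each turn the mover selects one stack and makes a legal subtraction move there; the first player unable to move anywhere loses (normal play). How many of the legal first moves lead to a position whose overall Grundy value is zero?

All stacks use S = {1, 5}:
n :  0  1  2  3  4  5  6  7  8  9 10 11 12 13 14 15 16 17 18 19 20 21 22
G :  0  1  0  1  0  1  0  1  0  1  0  1  0  1  0  1  0  1  0  1  0  1  0
Stack A: G(18) = 0.
Stack B: G(22) = 0.
Combined Grundy value = 0 ⊕ 0 = 0.
A winning move leaves total XOR = 0, i.e. changes one component's Grundy value g to g ⊕ X where X is the current total.
Stack A: target g' = 0⊕0 = 0, but every legal move changes the Grundy value (mex property), so 0 moves.
Stack B: target g' = 0⊕0 = 0, but every legal move changes the Grundy value (mex property), so 0 moves.

0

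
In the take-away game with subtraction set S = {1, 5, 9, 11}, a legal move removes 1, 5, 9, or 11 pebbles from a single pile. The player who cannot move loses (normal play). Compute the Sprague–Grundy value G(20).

n :  0  1  2  3  4  5  6  7  8  9 10 11 12 13 14 15 16 17 18 19 20
G :  0  1  0  1  0  1  0  1  0  1  0  1  0  1  0  1  0  1  0  1  0

0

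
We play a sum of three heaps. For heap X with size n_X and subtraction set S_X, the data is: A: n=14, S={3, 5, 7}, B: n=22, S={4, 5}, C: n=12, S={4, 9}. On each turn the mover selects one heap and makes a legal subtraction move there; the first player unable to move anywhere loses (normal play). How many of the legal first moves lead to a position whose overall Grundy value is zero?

Heap A, S = {3, 5, 7}:
n :  0  1  2  3  4  5  6  7  8  9 10 11 12 13 14
G :  0  0  0  1  1  1  2  2  2  3  0  0  0  1  1
G_A(14) = 1.
Heap B, S = {4, 5}:
G(0) = 0
G(1) = mex{} = 0
G(2) = mex{} = 0
G(3) = mex{} = 0
G(4) = mex{0} = 1
G(5) = mex{0,0} = 1
G(6) = mex{0,0} = 1
G(7) = mex{0,0} = 1
G(8) = mex{1,0} = 2
G(9) = mex{1,1} = 0
G(10) = mex{1,1} = 0
G(11) = mex{1,1} = 0
G(12) = mex{2,1} = 0
G(13) = mex{0,2} = 1
G(14) = mex{0,0} = 1
G(15) = mex{0,0} = 1
G(16) = mex{0,0} = 1
G(17) = mex{1,0} = 2
G(18) = mex{1,1} = 0
G(19) = mex{1,1} = 0
G(20) = mex{1,1} = 0
G(21) = mex{2,1} = 0
G(22) = mex{0,2} = 1
G_B(22) = 1.
Heap C, S = {4, 9}:
G(0) = 0
G(1) = mex{} = 0
G(2) = mex{} = 0
G(3) = mex{} = 0
G(4) = mex{0} = 1
G(5) = mex{0} = 1
G(6) = mex{0} = 1
G(7) = mex{0} = 1
G(8) = mex{1} = 0
G(9) = mex{1,0} = 2
G(10) = mex{1,0} = 2
G(11) = mex{1,0} = 2
G(12) = mex{0,0} = 1
G_C(12) = 1.
Combined Grundy value = 1 ⊕ 1 ⊕ 1 = 1.
A winning move leaves total XOR = 0, i.e. changes one component's Grundy value g to g ⊕ X where X is the current total.
Heap A: need g' = 1⊕1 = 0. Options: 14−3→G=0, 14−5→G=3, 14−7→G=2. Hits: 1.
Heap B: need g' = 1⊕1 = 0. Options: 22−4→G=0, 22−5→G=2. Hits: 1.
Heap C: need g' = 1⊕1 = 0. Options: 12−4→G=0, 12−9→G=0. Hits: 2.

4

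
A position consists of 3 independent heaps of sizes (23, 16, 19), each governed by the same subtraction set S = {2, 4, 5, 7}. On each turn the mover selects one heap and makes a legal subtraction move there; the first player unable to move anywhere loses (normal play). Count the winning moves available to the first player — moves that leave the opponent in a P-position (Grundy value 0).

3

All heaps use S = {2, 4, 5, 7}:
G(0) = 0
G(1) = mex{} = 0
G(2) = mex{0} = 1
G(3) = mex{0} = 1
G(4) = mex{1,0} = 2
G(5) = mex{1,0,0} = 2
G(6) = mex{2,1,0} = 3
G(7) = mex{2,1,1,0} = 3
G(8) = mex{3,2,1,0} = 4
G(9) = mex{3,2,2,1} = 0
G(10) = mex{4,3,2,1} = 0
G(11) = mex{0,3,3,2} = 1
G(12) = mex{0,4,3,2} = 1
G(13) = mex{1,0,4,3} = 2
G(14) = mex{1,0,0,3} = 2
G(15) = mex{2,1,0,4} = 3
G(16) = mex{2,1,1,0} = 3
G(17) = mex{3,2,1,0} = 4
G(18) = mex{3,2,2,1} = 0
G(19) = mex{4,3,2,1} = 0
G(20) = mex{0,3,3,2} = 1
G(21) = mex{0,4,3,2} = 1
G(22) = mex{1,0,4,3} = 2
G(23) = mex{1,0,0,3} = 2
Heap A: G(23) = 2.
Heap B: G(16) = 3.
Heap C: G(19) = 0.
Combined Grundy value = 2 ⊕ 3 ⊕ 0 = 1.
A winning move leaves total XOR = 0, i.e. changes one component's Grundy value g to g ⊕ X where X is the current total.
Heap A: need g' = 2⊕1 = 3. Options: 23−2→G=1, 23−4→G=0, 23−5→G=0, 23−7→G=3. Hits: 1.
Heap B: need g' = 3⊕1 = 2. Options: 16−2→G=2, 16−4→G=1, 16−5→G=1, 16−7→G=0. Hits: 1.
Heap C: need g' = 0⊕1 = 1. Options: 19−2→G=4, 19−4→G=3, 19−5→G=2, 19−7→G=1. Hits: 1.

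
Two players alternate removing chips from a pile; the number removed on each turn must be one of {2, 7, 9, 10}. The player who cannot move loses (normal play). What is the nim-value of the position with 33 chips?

0

n :  0  1  2  3  4  5  6  7  8  9 10 11 12 13 14 15 16 17 18 19 20 21 22 23 24 25 26 27 28 29 30 31 32 33
G :  0  0  1  1  0  0  1  1  2  2  3  3  2  2  3  3  0  0  1  1  0  0  1  1  2  2  3  3  2  2  3  3  0  0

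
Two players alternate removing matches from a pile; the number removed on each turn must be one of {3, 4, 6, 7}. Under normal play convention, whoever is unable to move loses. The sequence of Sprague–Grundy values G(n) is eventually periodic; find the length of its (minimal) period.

10

n :  0  1  2  3  4  5  6  7  8  9 10 11 12 13 14 15 16 17 18 19 20 21
G :  0  0  0  1  1  1  2  2  2  3  0  0  0  1  1  1  2  2  2  3  0  0
G(n+10) = G(n) holds for n = 0,…,6 (a full window of length max(S) = 7), so the sequence is purely periodic with period 10.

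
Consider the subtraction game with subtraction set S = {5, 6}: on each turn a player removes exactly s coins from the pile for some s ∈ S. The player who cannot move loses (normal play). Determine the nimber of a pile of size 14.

0

n :  0  1  2  3  4  5  6  7  8  9 10 11 12 13 14
G :  0  0  0  0  0  1  1  1  1  1  2  0  0  0  0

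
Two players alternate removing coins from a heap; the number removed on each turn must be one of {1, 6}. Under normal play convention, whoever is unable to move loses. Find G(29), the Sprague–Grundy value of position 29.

n :  0  1  2  3  4  5  6  7  8  9 10 11 12 13 14 15 16 17 18 19 20 21 22 23 24 25 26 27 28 29
G :  0  1  0  1  0  1  2  0  1  0  1  0  1  2  0  1  0  1  0  1  2  0  1  0  1  0  1  2  0  1

1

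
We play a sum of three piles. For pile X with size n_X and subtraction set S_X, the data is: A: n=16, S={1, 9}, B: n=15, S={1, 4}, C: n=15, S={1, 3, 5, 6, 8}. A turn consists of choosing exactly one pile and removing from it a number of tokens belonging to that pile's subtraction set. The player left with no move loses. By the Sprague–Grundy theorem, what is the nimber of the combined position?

0

Pile A, S = {1, 9}:
n :  0  1  2  3  4  5  6  7  8  9 10 11 12 13 14 15 16
G :  0  1  0  1  0  1  0  1  0  1  0  1  0  1  0  1  0
G_A(16) = 0.
Pile B, S = {1, 4}:
n :  0  1  2  3  4  5  6  7  8  9 10 11 12 13 14 15
G :  0  1  0  1  2  0  1  0  1  2  0  1  0  1  2  0
G_B(15) = 0.
Pile C, S = {1, 3, 5, 6, 8}:
n :  0  1  2  3  4  5  6  7  8  9 10 11 12 13 14 15
G :  0  1  0  1  0  1  2  3  2  3  2  0  1  0  1  0
G_C(15) = 0.
Combined Grundy value = 0 ⊕ 0 ⊕ 0 = 0.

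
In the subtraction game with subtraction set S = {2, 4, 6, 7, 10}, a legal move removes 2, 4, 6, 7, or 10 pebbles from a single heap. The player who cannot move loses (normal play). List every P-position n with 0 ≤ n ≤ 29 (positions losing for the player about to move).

0, 1, 9, 12, 17, 20, 25, 28

G(0) = 0
G(1) = mex{} = 0
G(2) = mex{0} = 1
G(3) = mex{0} = 1
G(4) = mex{1,0} = 2
G(5) = mex{1,0} = 2
G(6) = mex{2,1,0} = 3
G(7) = mex{2,1,0,0} = 3
G(8) = mex{3,2,1,0} = 4
G(9) = mex{3,2,1,1} = 0
G(10) = mex{4,3,2,1,0} = 5
G(11) = mex{0,3,2,2,0} = 1
G(12) = mex{5,4,3,2,1} = 0
G(13) = mex{1,0,3,3,1} = 2
G(14) = mex{0,5,4,3,2} = 1
G(15) = mex{2,1,0,4,2} = 3
G(16) = mex{1,0,5,0,3} = 2
G(17) = mex{3,2,1,5,3} = 0
G(18) = mex{2,1,0,1,4} = 3
G(19) = mex{0,3,2,0,0} = 1
G(20) = mex{3,2,1,2,5} = 0
G(21) = mex{1,0,3,1,1} = 2
G(22) = mex{0,3,2,3,0} = 1
G(23) = mex{2,1,0,2,2} = 3
G(24) = mex{1,0,3,0,1} = 2
G(25) = mex{3,2,1,3,3} = 0
G(26) = mex{2,1,0,1,2} = 3
G(27) = mex{0,3,2,0,0} = 1
G(28) = mex{3,2,1,2,3} = 0
G(29) = mex{1,0,3,1,1} = 2
P-positions are exactly the n with G(n) = 0.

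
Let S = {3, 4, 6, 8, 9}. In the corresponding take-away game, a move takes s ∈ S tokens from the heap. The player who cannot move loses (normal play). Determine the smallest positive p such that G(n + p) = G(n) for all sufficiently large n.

12

n :  0  1  2  3  4  5  6  7  8  9 10 11 12 13 14 15 16 17 18 19 20 21 22 23 24 25
G :  0  0  0  1  1  1  2  2  2  3  3  3  0  0  0  1  1  1  2  2  2  3  3  3  0  0
G(n+12) = G(n) holds for n = 0,…,8 (a full window of length max(S) = 9), so the sequence is purely periodic with period 12.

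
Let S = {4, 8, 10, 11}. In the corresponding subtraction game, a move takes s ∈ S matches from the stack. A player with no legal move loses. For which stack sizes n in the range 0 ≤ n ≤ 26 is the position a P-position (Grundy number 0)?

0, 1, 2, 3, 15, 16, 17, 18

G(0) = 0
G(1) = mex{} = 0
G(2) = mex{} = 0
G(3) = mex{} = 0
G(4) = mex{0} = 1
G(5) = mex{0} = 1
G(6) = mex{0} = 1
G(7) = mex{0} = 1
G(8) = mex{1,0} = 2
G(9) = mex{1,0} = 2
G(10) = mex{1,0,0} = 2
G(11) = mex{1,0,0,0} = 2
G(12) = mex{2,1,0,0} = 3
G(13) = mex{2,1,0,0} = 3
G(14) = mex{2,1,1,0} = 3
G(15) = mex{2,1,1,1} = 0
G(16) = mex{3,2,1,1} = 0
G(17) = mex{3,2,1,1} = 0
G(18) = mex{3,2,2,1} = 0
G(19) = mex{0,2,2,2} = 1
G(20) = mex{0,3,2,2} = 1
G(21) = mex{0,3,2,2} = 1
G(22) = mex{0,3,3,2} = 1
G(23) = mex{1,0,3,3} = 2
G(24) = mex{1,0,3,3} = 2
G(25) = mex{1,0,0,3} = 2
G(26) = mex{1,0,0,0} = 2
P-positions are exactly the n with G(n) = 0.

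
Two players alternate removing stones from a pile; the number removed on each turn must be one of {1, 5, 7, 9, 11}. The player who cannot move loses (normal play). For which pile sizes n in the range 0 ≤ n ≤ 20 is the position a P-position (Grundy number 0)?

n :  0  1  2  3  4  5  6  7  8  9 10 11 12 13 14 15 16 17 18 19 20
G :  0  1  0  1  0  1  0  1  0  1  0  1  0  1  0  1  0  1  0  1  0
P-positions are exactly the n with G(n) = 0.

0, 2, 4, 6, 8, 10, 12, 14, 16, 18, 20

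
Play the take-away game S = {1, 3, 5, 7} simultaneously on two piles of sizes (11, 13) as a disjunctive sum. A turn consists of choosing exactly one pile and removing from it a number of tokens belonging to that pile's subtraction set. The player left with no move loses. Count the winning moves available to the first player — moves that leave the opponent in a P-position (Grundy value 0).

All piles use S = {1, 3, 5, 7}:
n :  0  1  2  3  4  5  6  7  8  9 10 11 12 13
G :  0  1  0  1  0  1  0  1  0  1  0  1  0  1
Pile A: G(11) = 1.
Pile B: G(13) = 1.
Combined Grundy value = 1 ⊕ 1 = 0.
A winning move leaves total XOR = 0, i.e. changes one component's Grundy value g to g ⊕ X where X is the current total.
Pile A: target g' = 1⊕0 = 1, but every legal move changes the Grundy value (mex property), so 0 moves.
Pile B: target g' = 1⊕0 = 1, but every legal move changes the Grundy value (mex property), so 0 moves.

0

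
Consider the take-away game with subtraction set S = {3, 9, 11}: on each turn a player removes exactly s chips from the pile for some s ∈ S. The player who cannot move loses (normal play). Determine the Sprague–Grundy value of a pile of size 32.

G(0) = 0
G(1) = mex{} = 0
G(2) = mex{} = 0
G(3) = mex{0} = 1
G(4) = mex{0} = 1
G(5) = mex{0} = 1
G(6) = mex{1} = 0
G(7) = mex{1} = 0
G(8) = mex{1} = 0
G(9) = mex{0,0} = 1
G(10) = mex{0,0} = 1
G(11) = mex{0,0,0} = 1
G(12) = mex{1,1,0} = 2
G(13) = mex{1,1,0} = 2
G(14) = mex{1,1,1} = 0
G(15) = mex{2,0,1} = 3
G(16) = mex{2,0,1} = 3
G(17) = mex{0,0,0} = 1
G(18) = mex{3,1,0} = 2
G(19) = mex{3,1,0} = 2
G(20) = mex{1,1,1} = 0
G(21) = mex{2,2,1} = 0
G(22) = mex{2,2,1} = 0
G(23) = mex{0,0,2} = 1
G(24) = mex{0,3,2} = 1
G(25) = mex{0,3,0} = 1
G(26) = mex{1,1,3} = 0
G(27) = mex{1,2,3} = 0
G(28) = mex{1,2,1} = 0
G(29) = mex{0,0,2} = 1
G(30) = mex{0,0,2} = 1
G(31) = mex{0,0,0} = 1
G(32) = mex{1,1,0} = 2

2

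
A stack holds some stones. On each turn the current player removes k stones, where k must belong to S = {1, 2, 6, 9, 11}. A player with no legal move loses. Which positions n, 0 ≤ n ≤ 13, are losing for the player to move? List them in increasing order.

n :  0  1  2  3  4  5  6  7  8  9 10 11 12 13
G :  0  1  2  0  1  2  3  0  1  2  0  1  2  3
P-positions are exactly the n with G(n) = 0.

0, 3, 7, 10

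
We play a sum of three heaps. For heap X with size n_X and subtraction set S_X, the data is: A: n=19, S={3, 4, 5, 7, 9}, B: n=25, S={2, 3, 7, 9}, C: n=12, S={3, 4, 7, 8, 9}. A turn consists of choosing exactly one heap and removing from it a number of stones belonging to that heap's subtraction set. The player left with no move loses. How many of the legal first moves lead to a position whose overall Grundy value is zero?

0

Heap A, S = {3, 4, 5, 7, 9}:
G(0) = 0
G(1) = mex{} = 0
G(2) = mex{} = 0
G(3) = mex{0} = 1
G(4) = mex{0,0} = 1
G(5) = mex{0,0,0} = 1
G(6) = mex{1,0,0} = 2
G(7) = mex{1,1,0,0} = 2
G(8) = mex{1,1,1,0} = 2
G(9) = mex{2,1,1,0,0} = 3
G(10) = mex{2,2,1,1,0} = 3
G(11) = mex{2,2,2,1,0} = 3
G(12) = mex{3,2,2,1,1} = 0
G(13) = mex{3,3,2,2,1} = 0
G(14) = mex{3,3,3,2,1} = 0
G(15) = mex{0,3,3,2,2} = 1
G(16) = mex{0,0,3,3,2} = 1
G(17) = mex{0,0,0,3,2} = 1
G(18) = mex{1,0,0,3,3} = 2
G(19) = mex{1,1,0,0,3} = 2
G_A(19) = 2.
Heap B, S = {2, 3, 7, 9}:
G(0) = 0
G(1) = mex{} = 0
G(2) = mex{0} = 1
G(3) = mex{0,0} = 1
G(4) = mex{1,0} = 2
G(5) = mex{1,1} = 0
G(6) = mex{2,1} = 0
G(7) = mex{0,2,0} = 1
G(8) = mex{0,0,0} = 1
G(9) = mex{1,0,1,0} = 2
G(10) = mex{1,1,1,0} = 2
G(11) = mex{2,1,2,1} = 0
G(12) = mex{2,2,0,1} = 3
G(13) = mex{0,2,0,2} = 1
G(14) = mex{3,0,1,0} = 2
G(15) = mex{1,3,1,0} = 2
G(16) = mex{2,1,2,1} = 0
G(17) = mex{2,2,2,1} = 0
G(18) = mex{0,2,0,2} = 1
G(19) = mex{0,0,3,2} = 1
G(20) = mex{1,0,1,0} = 2
G(21) = mex{1,1,2,3} = 0
G(22) = mex{2,1,2,1} = 0
G(23) = mex{0,2,0,2} = 1
G(24) = mex{0,0,0,2} = 1
G(25) = mex{1,0,1,0} = 2
G_B(25) = 2.
Heap C, S = {3, 4, 7, 8, 9}:
G(0) = 0
G(1) = mex{} = 0
G(2) = mex{} = 0
G(3) = mex{0} = 1
G(4) = mex{0,0} = 1
G(5) = mex{0,0} = 1
G(6) = mex{1,0} = 2
G(7) = mex{1,1,0} = 2
G(8) = mex{1,1,0,0} = 2
G(9) = mex{2,1,0,0,0} = 3
G(10) = mex{2,2,1,0,0} = 3
G(11) = mex{2,2,1,1,0} = 3
G(12) = mex{3,2,1,1,1} = 0
G_C(12) = 0.
Combined Grundy value = 2 ⊕ 2 ⊕ 0 = 0.
A winning move leaves total XOR = 0, i.e. changes one component's Grundy value g to g ⊕ X where X is the current total.
Heap A: target g' = 2⊕0 = 2, but every legal move changes the Grundy value (mex property), so 0 moves.
Heap B: target g' = 2⊕0 = 2, but every legal move changes the Grundy value (mex property), so 0 moves.
Heap C: target g' = 0⊕0 = 0, but every legal move changes the Grundy value (mex property), so 0 moves.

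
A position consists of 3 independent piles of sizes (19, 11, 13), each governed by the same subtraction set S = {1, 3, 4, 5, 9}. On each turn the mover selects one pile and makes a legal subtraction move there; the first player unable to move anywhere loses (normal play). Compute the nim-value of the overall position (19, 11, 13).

All piles use S = {1, 3, 4, 5, 9}:
G(0) = 0
G(1) = mex{0} = 1
G(2) = mex{1} = 0
G(3) = mex{0,0} = 1
G(4) = mex{1,1,0} = 2
G(5) = mex{2,0,1,0} = 3
G(6) = mex{3,1,0,1} = 2
G(7) = mex{2,2,1,0} = 3
G(8) = mex{3,3,2,1} = 0
G(9) = mex{0,2,3,2,0} = 1
G(10) = mex{1,3,2,3,1} = 0
G(11) = mex{0,0,3,2,0} = 1
G(12) = mex{1,1,0,3,1} = 2
G(13) = mex{2,0,1,0,2} = 3
G(14) = mex{3,1,0,1,3} = 2
G(15) = mex{2,2,1,0,2} = 3
G(16) = mex{3,3,2,1,3} = 0
G(17) = mex{0,2,3,2,0} = 1
G(18) = mex{1,3,2,3,1} = 0
G(19) = mex{0,0,3,2,0} = 1
Pile A: G(19) = 1.
Pile B: G(11) = 1.
Pile C: G(13) = 3.
Combined Grundy value = 1 ⊕ 1 ⊕ 3 = 3.

3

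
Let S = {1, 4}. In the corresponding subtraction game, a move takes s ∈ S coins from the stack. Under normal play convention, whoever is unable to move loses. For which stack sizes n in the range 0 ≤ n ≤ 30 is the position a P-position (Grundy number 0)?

G(0) = 0
G(1) = mex{0} = 1
G(2) = mex{1} = 0
G(3) = mex{0} = 1
G(4) = mex{1,0} = 2
G(5) = mex{2,1} = 0
G(6) = mex{0,0} = 1
G(7) = mex{1,1} = 0
G(8) = mex{0,2} = 1
G(9) = mex{1,0} = 2
G(10) = mex{2,1} = 0
G(11) = mex{0,0} = 1
G(12) = mex{1,1} = 0
G(13) = mex{0,2} = 1
G(14) = mex{1,0} = 2
G(15) = mex{2,1} = 0
G(16) = mex{0,0} = 1
G(17) = mex{1,1} = 0
G(18) = mex{0,2} = 1
G(19) = mex{1,0} = 2
G(20) = mex{2,1} = 0
G(21) = mex{0,0} = 1
G(22) = mex{1,1} = 0
G(23) = mex{0,2} = 1
G(24) = mex{1,0} = 2
G(25) = mex{2,1} = 0
G(26) = mex{0,0} = 1
G(27) = mex{1,1} = 0
G(28) = mex{0,2} = 1
G(29) = mex{1,0} = 2
G(30) = mex{2,1} = 0
P-positions are exactly the n with G(n) = 0.

0, 2, 5, 7, 10, 12, 15, 17, 20, 22, 25, 27, 30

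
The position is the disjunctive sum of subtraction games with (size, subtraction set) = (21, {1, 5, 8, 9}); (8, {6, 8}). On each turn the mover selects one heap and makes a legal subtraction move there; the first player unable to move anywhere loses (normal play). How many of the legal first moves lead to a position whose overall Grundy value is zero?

Heap A, S = {1, 5, 8, 9}:
G(0) = 0
G(1) = mex{0} = 1
G(2) = mex{1} = 0
G(3) = mex{0} = 1
G(4) = mex{1} = 0
G(5) = mex{0,0} = 1
G(6) = mex{1,1} = 0
G(7) = mex{0,0} = 1
G(8) = mex{1,1,0} = 2
G(9) = mex{2,0,1,0} = 3
G(10) = mex{3,1,0,1} = 2
G(11) = mex{2,0,1,0} = 3
G(12) = mex{3,1,0,1} = 2
G(13) = mex{2,2,1,0} = 3
G(14) = mex{3,3,0,1} = 2
G(15) = mex{2,2,1,0} = 3
G(16) = mex{3,3,2,1} = 0
G(17) = mex{0,2,3,2} = 1
G(18) = mex{1,3,2,3} = 0
G(19) = mex{0,2,3,2} = 1
G(20) = mex{1,3,2,3} = 0
G(21) = mex{0,0,3,2} = 1
G_A(21) = 1.
Heap B, S = {6, 8}:
G(0) = 0
G(1) = mex{} = 0
G(2) = mex{} = 0
G(3) = mex{} = 0
G(4) = mex{} = 0
G(5) = mex{} = 0
G(6) = mex{0} = 1
G(7) = mex{0} = 1
G(8) = mex{0,0} = 1
G_B(8) = 1.
Combined Grundy value = 1 ⊕ 1 = 0.
A winning move leaves total XOR = 0, i.e. changes one component's Grundy value g to g ⊕ X where X is the current total.
Heap A: target g' = 1⊕0 = 1, but every legal move changes the Grundy value (mex property), so 0 moves.
Heap B: target g' = 1⊕0 = 1, but every legal move changes the Grundy value (mex property), so 0 moves.

0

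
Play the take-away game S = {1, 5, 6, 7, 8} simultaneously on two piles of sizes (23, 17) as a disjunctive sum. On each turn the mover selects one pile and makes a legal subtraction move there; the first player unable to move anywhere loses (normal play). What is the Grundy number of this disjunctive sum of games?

All piles use S = {1, 5, 6, 7, 8}:
n :  0  1  2  3  4  5  6  7  8  9 10 11 12 13 14 15 16 17 18 19 20 21 22 23
G :  0  1  0  1  0  1  2  3  2  3  2  3  4  0  1  0  1  0  1  2  3  2  3  2
Pile A: G(23) = 2.
Pile B: G(17) = 0.
Combined Grundy value = 2 ⊕ 0 = 2.

2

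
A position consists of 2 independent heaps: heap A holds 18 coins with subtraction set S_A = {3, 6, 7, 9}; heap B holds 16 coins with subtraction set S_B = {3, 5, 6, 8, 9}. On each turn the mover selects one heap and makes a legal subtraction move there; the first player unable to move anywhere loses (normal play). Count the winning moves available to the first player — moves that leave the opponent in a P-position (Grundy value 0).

Heap A, S = {3, 6, 7, 9}:
n :  0  1  2  3  4  5  6  7  8  9 10 11 12 13 14 15 16 17 18
G :  0  0  0  1  1  1  2  2  2  3  3  3  0  0  0  1  1  1  2
G_A(18) = 2.
Heap B, S = {3, 5, 6, 8, 9}:
G(0) = 0
G(1) = mex{} = 0
G(2) = mex{} = 0
G(3) = mex{0} = 1
G(4) = mex{0} = 1
G(5) = mex{0,0} = 1
G(6) = mex{1,0,0} = 2
G(7) = mex{1,0,0} = 2
G(8) = mex{1,1,0,0} = 2
G(9) = mex{2,1,1,0,0} = 3
G(10) = mex{2,1,1,0,0} = 3
G(11) = mex{2,2,1,1,0} = 3
G(12) = mex{3,2,2,1,1} = 0
G(13) = mex{3,2,2,1,1} = 0
G(14) = mex{3,3,2,2,1} = 0
G(15) = mex{0,3,3,2,2} = 1
G(16) = mex{0,3,3,2,2} = 1
G_B(16) = 1.
Combined Grundy value = 2 ⊕ 1 = 3.
A winning move leaves total XOR = 0, i.e. changes one component's Grundy value g to g ⊕ X where X is the current total.
Heap A: need g' = 2⊕3 = 1. Options: 18−3→G=1, 18−6→G=0, 18−7→G=3, 18−9→G=3. Hits: 1.
Heap B: need g' = 1⊕3 = 2. Options: 16−3→G=0, 16−5→G=3, 16−6→G=3, 16−8→G=2, 16−9→G=2. Hits: 2.

3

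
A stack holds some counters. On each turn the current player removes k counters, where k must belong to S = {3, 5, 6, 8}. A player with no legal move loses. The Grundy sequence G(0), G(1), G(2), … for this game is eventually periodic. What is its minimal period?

n :  0  1  2  3  4  5  6  7  8  9 10 11 12 13 14 15 16 17 18 19 20 21 22 23
G :  0  0  0  1  1  1  2  2  2  3  3  0  0  0  1  1  1  2  2  2  3  3  0  0
G(n+11) = G(n) holds for n = 0,…,7 (a full window of length max(S) = 8), so the sequence is purely periodic with period 11.

11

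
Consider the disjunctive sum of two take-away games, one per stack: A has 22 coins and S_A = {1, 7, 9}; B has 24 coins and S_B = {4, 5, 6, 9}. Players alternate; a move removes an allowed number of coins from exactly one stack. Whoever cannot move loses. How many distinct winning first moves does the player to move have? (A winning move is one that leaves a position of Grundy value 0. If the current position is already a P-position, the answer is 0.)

1

Stack A, S = {1, 7, 9}:
n :  0  1  2  3  4  5  6  7  8  9 10 11 12 13 14 15 16 17 18 19 20 21 22
G :  0  1  0  1  0  1  0  1  0  1  0  1  0  1  0  1  0  1  0  1  0  1  0
G_A(22) = 0.
Stack B, S = {4, 5, 6, 9}:
n :  0  1  2  3  4  5  6  7  8  9 10 11 12 13 14 15 16 17 18 19 20 21 22 23 24
G :  0  0  0  0  1  1  1  1  2  2  2  2  3  0  0  0  0  1  1  1  1  2  2  2  2
G_B(24) = 2.
Combined Grundy value = 0 ⊕ 2 = 2.
A winning move leaves total XOR = 0, i.e. changes one component's Grundy value g to g ⊕ X where X is the current total.
Stack A: need g' = 0⊕2 = 2. Options: 22−1→G=1, 22−7→G=1, 22−9→G=1. Hits: 0.
Stack B: need g' = 2⊕2 = 0. Options: 24−4→G=1, 24−5→G=1, 24−6→G=1, 24−9→G=0. Hits: 1.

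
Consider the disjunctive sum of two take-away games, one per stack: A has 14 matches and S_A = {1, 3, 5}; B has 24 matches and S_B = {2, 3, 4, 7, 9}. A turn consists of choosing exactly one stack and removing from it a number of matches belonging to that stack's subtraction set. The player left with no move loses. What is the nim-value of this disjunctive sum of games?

1

Stack A, S = {1, 3, 5}:
G(0) = 0
G(1) = mex{0} = 1
G(2) = mex{1} = 0
G(3) = mex{0,0} = 1
G(4) = mex{1,1} = 0
G(5) = mex{0,0,0} = 1
G(6) = mex{1,1,1} = 0
G(7) = mex{0,0,0} = 1
G(8) = mex{1,1,1} = 0
G(9) = mex{0,0,0} = 1
G(10) = mex{1,1,1} = 0
G(11) = mex{0,0,0} = 1
G(12) = mex{1,1,1} = 0
G(13) = mex{0,0,0} = 1
G(14) = mex{1,1,1} = 0
G_A(14) = 0.
Stack B, S = {2, 3, 4, 7, 9}:
G(0) = 0
G(1) = mex{} = 0
G(2) = mex{0} = 1
G(3) = mex{0,0} = 1
G(4) = mex{1,0,0} = 2
G(5) = mex{1,1,0} = 2
G(6) = mex{2,1,1} = 0
G(7) = mex{2,2,1,0} = 3
G(8) = mex{0,2,2,0} = 1
G(9) = mex{3,0,2,1,0} = 4
G(10) = mex{1,3,0,1,0} = 2
G(11) = mex{4,1,3,2,1} = 0
G(12) = mex{2,4,1,2,1} = 0
G(13) = mex{0,2,4,0,2} = 1
G(14) = mex{0,0,2,3,2} = 1
G(15) = mex{1,0,0,1,0} = 2
G(16) = mex{1,1,0,4,3} = 2
G(17) = mex{2,1,1,2,1} = 0
G(18) = mex{2,2,1,0,4} = 3
G(19) = mex{0,2,2,0,2} = 1
G(20) = mex{3,0,2,1,0} = 4
G(21) = mex{1,3,0,1,0} = 2
G(22) = mex{4,1,3,2,1} = 0
G(23) = mex{2,4,1,2,1} = 0
G(24) = mex{0,2,4,0,2} = 1
G_B(24) = 1.
Combined Grundy value = 0 ⊕ 1 = 1.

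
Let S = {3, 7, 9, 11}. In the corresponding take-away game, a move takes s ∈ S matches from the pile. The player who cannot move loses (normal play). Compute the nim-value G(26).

G(0) = 0
G(1) = mex{} = 0
G(2) = mex{} = 0
G(3) = mex{0} = 1
G(4) = mex{0} = 1
G(5) = mex{0} = 1
G(6) = mex{1} = 0
G(7) = mex{1,0} = 2
G(8) = mex{1,0} = 2
G(9) = mex{0,0,0} = 1
G(10) = mex{2,1,0} = 3
G(11) = mex{2,1,0,0} = 3
G(12) = mex{1,1,1,0} = 2
G(13) = mex{3,0,1,0} = 2
G(14) = mex{3,2,1,1} = 0
G(15) = mex{2,2,0,1} = 3
G(16) = mex{2,1,2,1} = 0
G(17) = mex{0,3,2,0} = 1
G(18) = mex{3,3,1,2} = 0
G(19) = mex{0,2,3,2} = 1
G(20) = mex{1,2,3,1} = 0
G(21) = mex{0,0,2,3} = 1
G(22) = mex{1,3,2,3} = 0
G(23) = mex{0,0,0,2} = 1
G(24) = mex{1,1,3,2} = 0
G(25) = mex{0,0,0,0} = 1
G(26) = mex{1,1,1,3} = 0

0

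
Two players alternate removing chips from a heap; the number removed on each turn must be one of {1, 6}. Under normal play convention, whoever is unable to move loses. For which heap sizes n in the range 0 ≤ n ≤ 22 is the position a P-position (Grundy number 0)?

0, 2, 4, 7, 9, 11, 14, 16, 18, 21

n :  0  1  2  3  4  5  6  7  8  9 10 11 12 13 14 15 16 17 18 19 20 21 22
G :  0  1  0  1  0  1  2  0  1  0  1  0  1  2  0  1  0  1  0  1  2  0  1
P-positions are exactly the n with G(n) = 0.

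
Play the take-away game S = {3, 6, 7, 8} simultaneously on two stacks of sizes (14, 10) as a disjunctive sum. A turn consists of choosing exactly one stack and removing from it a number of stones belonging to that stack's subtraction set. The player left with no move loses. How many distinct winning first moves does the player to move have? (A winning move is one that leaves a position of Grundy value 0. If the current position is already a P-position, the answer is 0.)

All stacks use S = {3, 6, 7, 8}:
G(0) = 0
G(1) = mex{} = 0
G(2) = mex{} = 0
G(3) = mex{0} = 1
G(4) = mex{0} = 1
G(5) = mex{0} = 1
G(6) = mex{1,0} = 2
G(7) = mex{1,0,0} = 2
G(8) = mex{1,0,0,0} = 2
G(9) = mex{2,1,0,0} = 3
G(10) = mex{2,1,1,0} = 3
G(11) = mex{2,1,1,1} = 0
G(12) = mex{3,2,1,1} = 0
G(13) = mex{3,2,2,1} = 0
G(14) = mex{0,2,2,2} = 1
Stack A: G(14) = 1.
Stack B: G(10) = 3.
Combined Grundy value = 1 ⊕ 3 = 2.
A winning move leaves total XOR = 0, i.e. changes one component's Grundy value g to g ⊕ X where X is the current total.
Stack A: need g' = 1⊕2 = 3. Options: 14−3→G=0, 14−6→G=2, 14−7→G=2, 14−8→G=2. Hits: 0.
Stack B: need g' = 3⊕2 = 1. Options: 10−3→G=2, 10−6→G=1, 10−7→G=1, 10−8→G=0. Hits: 2.

2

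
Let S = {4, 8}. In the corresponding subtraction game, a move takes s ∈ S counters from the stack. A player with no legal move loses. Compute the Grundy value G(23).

G(0) = 0
G(1) = mex{} = 0
G(2) = mex{} = 0
G(3) = mex{} = 0
G(4) = mex{0} = 1
G(5) = mex{0} = 1
G(6) = mex{0} = 1
G(7) = mex{0} = 1
G(8) = mex{1,0} = 2
G(9) = mex{1,0} = 2
G(10) = mex{1,0} = 2
G(11) = mex{1,0} = 2
G(12) = mex{2,1} = 0
G(13) = mex{2,1} = 0
G(14) = mex{2,1} = 0
G(15) = mex{2,1} = 0
G(16) = mex{0,2} = 1
G(17) = mex{0,2} = 1
G(18) = mex{0,2} = 1
G(19) = mex{0,2} = 1
G(20) = mex{1,0} = 2
G(21) = mex{1,0} = 2
G(22) = mex{1,0} = 2
G(23) = mex{1,0} = 2

2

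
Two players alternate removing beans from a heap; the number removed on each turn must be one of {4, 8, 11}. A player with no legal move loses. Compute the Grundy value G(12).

n :  0  1  2  3  4  5  6  7  8  9 10 11 12
G :  0  0  0  0  1  1  1  1  2  2  2  2  3

3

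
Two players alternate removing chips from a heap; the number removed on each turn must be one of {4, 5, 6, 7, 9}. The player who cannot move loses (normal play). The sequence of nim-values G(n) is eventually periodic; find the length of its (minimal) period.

G(0) = 0
G(1) = mex{} = 0
G(2) = mex{} = 0
G(3) = mex{} = 0
G(4) = mex{0} = 1
G(5) = mex{0,0} = 1
G(6) = mex{0,0,0} = 1
G(7) = mex{0,0,0,0} = 1
G(8) = mex{1,0,0,0} = 2
G(9) = mex{1,1,0,0,0} = 2
G(10) = mex{1,1,1,0,0} = 2
G(11) = mex{1,1,1,1,0} = 2
G(12) = mex{2,1,1,1,0} = 3
G(13) = mex{2,2,1,1,1} = 0
G(14) = mex{2,2,2,1,1} = 0
G(15) = mex{2,2,2,2,1} = 0
G(16) = mex{3,2,2,2,1} = 0
G(17) = mex{0,3,2,2,2} = 1
G(18) = mex{0,0,3,2,2} = 1
G(19) = mex{0,0,0,3,2} = 1
G(20) = mex{0,0,0,0,2} = 1
G(21) = mex{1,0,0,0,3} = 2
G(22) = mex{1,1,0,0,0} = 2
G(23) = mex{1,1,1,0,0} = 2
G(24) = mex{1,1,1,1,0} = 2
G(25) = mex{2,1,1,1,0} = 3
G(26) = mex{2,2,1,1,1} = 0
G(27) = mex{2,2,2,1,1} = 0
G(n+13) = G(n) holds for n = 0,…,8 (a full window of length max(S) = 9), so the sequence is purely periodic with period 13.

13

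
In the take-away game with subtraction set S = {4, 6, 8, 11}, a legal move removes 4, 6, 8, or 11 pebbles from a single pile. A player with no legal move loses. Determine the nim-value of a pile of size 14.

3

n :  0  1  2  3  4  5  6  7  8  9 10 11 12 13 14
G :  0  0  0  0  1  1  1  1  2  2  2  2  3  3  3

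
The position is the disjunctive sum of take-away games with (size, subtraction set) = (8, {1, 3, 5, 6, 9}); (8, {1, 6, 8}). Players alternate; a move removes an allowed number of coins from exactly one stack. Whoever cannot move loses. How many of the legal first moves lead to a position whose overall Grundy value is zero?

Stack A, S = {1, 3, 5, 6, 9}:
G(0) = 0
G(1) = mex{0} = 1
G(2) = mex{1} = 0
G(3) = mex{0,0} = 1
G(4) = mex{1,1} = 0
G(5) = mex{0,0,0} = 1
G(6) = mex{1,1,1,0} = 2
G(7) = mex{2,0,0,1} = 3
G(8) = mex{3,1,1,0} = 2
G_A(8) = 2.
Stack B, S = {1, 6, 8}:
G(0) = 0
G(1) = mex{0} = 1
G(2) = mex{1} = 0
G(3) = mex{0} = 1
G(4) = mex{1} = 0
G(5) = mex{0} = 1
G(6) = mex{1,0} = 2
G(7) = mex{2,1} = 0
G(8) = mex{0,0,0} = 1
G_B(8) = 1.
Combined Grundy value = 2 ⊕ 1 = 3.
A winning move leaves total XOR = 0, i.e. changes one component's Grundy value g to g ⊕ X where X is the current total.
Stack A: need g' = 2⊕3 = 1. Options: 8−1→G=3, 8−3→G=1, 8−5→G=1, 8−6→G=0. Hits: 2.
Stack B: need g' = 1⊕3 = 2. Options: 8−1→G=0, 8−6→G=0, 8−8→G=0. Hits: 0.

2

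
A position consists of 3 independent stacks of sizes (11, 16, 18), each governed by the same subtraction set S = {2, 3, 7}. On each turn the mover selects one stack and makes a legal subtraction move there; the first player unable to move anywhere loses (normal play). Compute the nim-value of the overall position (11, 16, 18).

All stacks use S = {2, 3, 7}:
G(0) = 0
G(1) = mex{} = 0
G(2) = mex{0} = 1
G(3) = mex{0,0} = 1
G(4) = mex{1,0} = 2
G(5) = mex{1,1} = 0
G(6) = mex{2,1} = 0
G(7) = mex{0,2,0} = 1
G(8) = mex{0,0,0} = 1
G(9) = mex{1,0,1} = 2
G(10) = mex{1,1,1} = 0
G(11) = mex{2,1,2} = 0
G(12) = mex{0,2,0} = 1
G(13) = mex{0,0,0} = 1
G(14) = mex{1,0,1} = 2
G(15) = mex{1,1,1} = 0
G(16) = mex{2,1,2} = 0
G(17) = mex{0,2,0} = 1
G(18) = mex{0,0,0} = 1
Stack A: G(11) = 0.
Stack B: G(16) = 0.
Stack C: G(18) = 1.
Combined Grundy value = 0 ⊕ 0 ⊕ 1 = 1.

1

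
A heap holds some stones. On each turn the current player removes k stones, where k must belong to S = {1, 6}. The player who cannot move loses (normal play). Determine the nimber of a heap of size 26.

1

n :  0  1  2  3  4  5  6  7  8  9 10 11 12 13 14 15 16 17 18 19 20 21 22 23 24 25 26
G :  0  1  0  1  0  1  2  0  1  0  1  0  1  2  0  1  0  1  0  1  2  0  1  0  1  0  1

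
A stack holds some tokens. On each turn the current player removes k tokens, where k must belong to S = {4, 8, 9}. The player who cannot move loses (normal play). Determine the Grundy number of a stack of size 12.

3

G(0) = 0
G(1) = mex{} = 0
G(2) = mex{} = 0
G(3) = mex{} = 0
G(4) = mex{0} = 1
G(5) = mex{0} = 1
G(6) = mex{0} = 1
G(7) = mex{0} = 1
G(8) = mex{1,0} = 2
G(9) = mex{1,0,0} = 2
G(10) = mex{1,0,0} = 2
G(11) = mex{1,0,0} = 2
G(12) = mex{2,1,0} = 3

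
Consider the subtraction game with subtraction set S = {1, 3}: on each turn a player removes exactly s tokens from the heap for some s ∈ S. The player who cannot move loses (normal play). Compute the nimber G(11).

n :  0  1  2  3  4  5  6  7  8  9 10 11
G :  0  1  0  1  0  1  0  1  0  1  0  1

1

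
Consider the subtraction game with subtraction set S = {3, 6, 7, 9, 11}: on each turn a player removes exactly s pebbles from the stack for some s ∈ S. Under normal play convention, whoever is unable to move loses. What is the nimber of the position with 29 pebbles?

0

G(0) = 0
G(1) = mex{} = 0
G(2) = mex{} = 0
G(3) = mex{0} = 1
G(4) = mex{0} = 1
G(5) = mex{0} = 1
G(6) = mex{1,0} = 2
G(7) = mex{1,0,0} = 2
G(8) = mex{1,0,0} = 2
G(9) = mex{2,1,0,0} = 3
G(10) = mex{2,1,1,0} = 3
G(11) = mex{2,1,1,0,0} = 3
G(12) = mex{3,2,1,1,0} = 4
G(13) = mex{3,2,2,1,0} = 4
G(14) = mex{3,2,2,1,1} = 0
G(15) = mex{4,3,2,2,1} = 0
G(16) = mex{4,3,3,2,1} = 0
G(17) = mex{0,3,3,2,2} = 1
G(18) = mex{0,4,3,3,2} = 1
G(19) = mex{0,4,4,3,2} = 1
G(20) = mex{1,0,4,3,3} = 2
G(21) = mex{1,0,0,4,3} = 2
G(22) = mex{1,0,0,4,3} = 2
G(23) = mex{2,1,0,0,4} = 3
G(24) = mex{2,1,1,0,4} = 3
G(25) = mex{2,1,1,0,0} = 3
G(26) = mex{3,2,1,1,0} = 4
G(27) = mex{3,2,2,1,0} = 4
G(28) = mex{3,2,2,1,1} = 0
G(29) = mex{4,3,2,2,1} = 0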